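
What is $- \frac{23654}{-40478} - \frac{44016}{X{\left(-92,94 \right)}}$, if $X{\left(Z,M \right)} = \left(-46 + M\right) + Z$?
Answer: $\frac{222840053}{222629} \approx 1000.9$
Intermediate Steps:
$X{\left(Z,M \right)} = -46 + M + Z$
$- \frac{23654}{-40478} - \frac{44016}{X{\left(-92,94 \right)}} = - \frac{23654}{-40478} - \frac{44016}{-46 + 94 - 92} = \left(-23654\right) \left(- \frac{1}{40478}\right) - \frac{44016}{-44} = \frac{11827}{20239} - - \frac{11004}{11} = \frac{11827}{20239} + \frac{11004}{11} = \frac{222840053}{222629}$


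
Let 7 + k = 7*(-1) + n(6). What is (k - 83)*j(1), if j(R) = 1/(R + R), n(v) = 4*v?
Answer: -73/2 ≈ -36.500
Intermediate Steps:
j(R) = 1/(2*R)
k = 10 (k = -7 + (7*(-1) + 4*6) = -7 + (-7 + 24) = -7 + 17 = 10)
(k - 83)*j(1) = (10 - 83)*((½)/1) = -73/2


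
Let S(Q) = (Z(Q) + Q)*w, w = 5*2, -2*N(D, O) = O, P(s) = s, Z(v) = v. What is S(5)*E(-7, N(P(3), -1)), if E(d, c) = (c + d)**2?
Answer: 4225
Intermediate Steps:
N(D, O) = -O/2
w = 10
S(Q) = 20*Q (S(Q) = (Q + Q)*10 = (2*Q)*10 = 20*Q)
S(5)*E(-7, N(P(3), -1)) = (20*5)*(-1/2*(-1) - 7)**2 = 100*(1/2 - 7)**2 = 100*(-13/2)**2 = 100*(169/4) = 4225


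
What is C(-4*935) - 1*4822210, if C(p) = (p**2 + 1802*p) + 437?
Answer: 2426347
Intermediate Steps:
C(p) = 437 + p**2 + 1802*p
C(-4*935) - 1*4822210 = (437 + (-4*935)**2 + 1802*(-4*935)) - 1*4822210 = (437 + (-3740)**2 + 1802*(-3740)) - 4822210 = (437 + 13987600 - 6739480) - 4822210 = 7248557 - 4822210 = 2426347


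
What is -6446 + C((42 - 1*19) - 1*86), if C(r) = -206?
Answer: -6652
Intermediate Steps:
-6446 + C((42 - 1*19) - 1*86) = -6446 - 206 = -6652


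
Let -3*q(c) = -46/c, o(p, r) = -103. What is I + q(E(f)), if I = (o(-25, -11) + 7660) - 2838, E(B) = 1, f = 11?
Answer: 14203/3 ≈ 4734.3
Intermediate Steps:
q(c) = 46/(3*c) (q(c) = -(-46)/(3*c) = 46/(3*c))
I = 4719 (I = (-103 + 7660) - 2838 = 7557 - 2838 = 4719)
I + q(E(f)) = 4719 + (46/3)/1 = 4719 + (46/3)*1 = 4719 + 46/3 = 14203/3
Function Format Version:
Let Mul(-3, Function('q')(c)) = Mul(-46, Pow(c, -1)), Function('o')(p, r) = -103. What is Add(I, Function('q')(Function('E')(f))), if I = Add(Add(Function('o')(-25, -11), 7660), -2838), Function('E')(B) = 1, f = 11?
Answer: Rational(14203, 3) ≈ 4734.3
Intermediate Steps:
Function('q')(c) = Mul(Rational(46, 3), Pow(c, -1)) (Function('q')(c) = Mul(Rational(-1, 3), Mul(-46, Pow(c, -1))) = Mul(Rational(46, 3), Pow(c, -1)))
I = 4719 (I = Add(Add(-103, 7660), -2838) = Add(7557, -2838) = 4719)
Add(I, Function('q')(Function('E')(f))) = Add(4719, Mul(Rational(46, 3), Pow(1, -1))) = Add(4719, Mul(Rational(46, 3), 1)) = Add(4719, Rational(46, 3)) = Rational(14203, 3)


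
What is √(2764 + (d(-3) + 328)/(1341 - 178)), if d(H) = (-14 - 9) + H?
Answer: √3738851942/1163 ≈ 52.576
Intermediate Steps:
d(H) = -23 + H
√(2764 + (d(-3) + 328)/(1341 - 178)) = √(2764 + ((-23 - 3) + 328)/(1341 - 178)) = √(2764 + (-26 + 328)/1163) = √(2764 + 302*(1/1163)) = √(2764 + 302/1163) = √(3214834/1163) = √3738851942/1163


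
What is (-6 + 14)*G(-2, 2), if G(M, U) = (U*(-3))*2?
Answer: -96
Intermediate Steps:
G(M, U) = -6*U (G(M, U) = -3*U*2 = -6*U)
(-6 + 14)*G(-2, 2) = (-6 + 14)*(-6*2) = 8*(-12) = -96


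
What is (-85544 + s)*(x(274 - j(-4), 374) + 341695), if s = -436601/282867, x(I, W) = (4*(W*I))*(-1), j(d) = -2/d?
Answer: 544140678956263/94289 ≈ 5.7710e+9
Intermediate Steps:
x(I, W) = -4*I*W (x(I, W) = (4*(I*W))*(-1) = (4*I*W)*(-1) = -4*I*W)
s = -436601/282867 (s = -436601*1/282867 = -436601/282867 ≈ -1.5435)
(-85544 + s)*(x(274 - j(-4), 374) + 341695) = (-85544 - 436601/282867)*(-4*(274 - (-2)/(-4))*374 + 341695) = -24198011249*(-4*(274 - (-2)*(-1)/4)*374 + 341695)/282867 = -24198011249*(-4*(274 - 1*1/2)*374 + 341695)/282867 = -24198011249*(-4*(274 - 1/2)*374 + 341695)/282867 = -24198011249*(-4*547/2*374 + 341695)/282867 = -24198011249*(-409156 + 341695)/282867 = -24198011249/282867*(-67461) = 544140678956263/94289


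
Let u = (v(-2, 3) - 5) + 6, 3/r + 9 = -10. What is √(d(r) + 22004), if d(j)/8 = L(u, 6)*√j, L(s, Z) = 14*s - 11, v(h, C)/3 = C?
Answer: 2*√(1985861 + 4902*I*√57)/19 ≈ 148.34 + 1.3822*I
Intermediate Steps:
r = -3/19 (r = 3/(-9 - 10) = 3/(-19) = 3*(-1/19) = -3/19 ≈ -0.15789)
v(h, C) = 3*C
u = 10 (u = (3*3 - 5) + 6 = (9 - 5) + 6 = 4 + 6 = 10)
L(s, Z) = -11 + 14*s
d(j) = 1032*√j (d(j) = 8*((-11 + 14*10)*√j) = 8*((-11 + 140)*√j) = 8*(129*√j) = 1032*√j)
√(d(r) + 22004) = √(1032*√(-3/19) + 22004) = √(1032*(I*√57/19) + 22004) = √(1032*I*√57/19 + 22004) = √(22004 + 1032*I*√57/19)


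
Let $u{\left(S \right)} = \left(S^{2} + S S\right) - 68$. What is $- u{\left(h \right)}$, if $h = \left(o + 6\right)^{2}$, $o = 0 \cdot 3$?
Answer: $-2524$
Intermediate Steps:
$o = 0$
$h = 36$ ($h = \left(0 + 6\right)^{2} = 6^{2} = 36$)
$u{\left(S \right)} = -68 + 2 S^{2}$ ($u{\left(S \right)} = \left(S^{2} + S^{2}\right) - 68 = 2 S^{2} - 68 = -68 + 2 S^{2}$)
$- u{\left(h \right)} = - (-68 + 2 \cdot 36^{2}) = - (-68 + 2 \cdot 1296) = - (-68 + 2592) = \left(-1\right) 2524 = -2524$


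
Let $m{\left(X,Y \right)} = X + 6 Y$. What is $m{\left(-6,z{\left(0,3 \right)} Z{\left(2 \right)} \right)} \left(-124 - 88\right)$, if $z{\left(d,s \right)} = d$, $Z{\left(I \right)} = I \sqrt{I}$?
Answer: $1272$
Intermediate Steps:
$Z{\left(I \right)} = I^{\frac{3}{2}}$
$m{\left(-6,z{\left(0,3 \right)} Z{\left(2 \right)} \right)} \left(-124 - 88\right) = \left(-6 + 6 \cdot 0 \cdot 2^{\frac{3}{2}}\right) \left(-124 - 88\right) = \left(-6 + 6 \cdot 0 \cdot 2 \sqrt{2}\right) \left(-212\right) = \left(-6 + 6 \cdot 0\right) \left(-212\right) = \left(-6 + 0\right) \left(-212\right) = \left(-6\right) \left(-212\right) = 1272$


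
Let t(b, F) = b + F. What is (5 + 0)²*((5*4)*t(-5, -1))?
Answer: -3000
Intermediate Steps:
t(b, F) = F + b
(5 + 0)²*((5*4)*t(-5, -1)) = (5 + 0)²*((5*4)*(-1 - 5)) = 5²*(20*(-6)) = 25*(-120) = -3000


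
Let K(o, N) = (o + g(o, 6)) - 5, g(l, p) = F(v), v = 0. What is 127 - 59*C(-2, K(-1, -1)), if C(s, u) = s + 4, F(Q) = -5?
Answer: 9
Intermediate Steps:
g(l, p) = -5
K(o, N) = -10 + o (K(o, N) = (o - 5) - 5 = (-5 + o) - 5 = -10 + o)
C(s, u) = 4 + s
127 - 59*C(-2, K(-1, -1)) = 127 - 59*(4 - 2) = 127 - 59*2 = 127 - 118 = 9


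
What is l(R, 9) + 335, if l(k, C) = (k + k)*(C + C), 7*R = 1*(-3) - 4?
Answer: 299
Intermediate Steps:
R = -1 (R = (1*(-3) - 4)/7 = (-3 - 4)/7 = (1/7)*(-7) = -1)
l(k, C) = 4*C*k (l(k, C) = (2*k)*(2*C) = 4*C*k)
l(R, 9) + 335 = 4*9*(-1) + 335 = -36 + 335 = 299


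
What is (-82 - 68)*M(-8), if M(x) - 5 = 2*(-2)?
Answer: -150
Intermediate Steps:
M(x) = 1 (M(x) = 5 + 2*(-2) = 5 - 4 = 1)
(-82 - 68)*M(-8) = (-82 - 68)*1 = -150*1 = -150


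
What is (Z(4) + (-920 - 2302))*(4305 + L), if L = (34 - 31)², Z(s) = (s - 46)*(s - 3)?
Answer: -14080896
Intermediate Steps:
Z(s) = (-46 + s)*(-3 + s)
L = 9 (L = 3² = 9)
(Z(4) + (-920 - 2302))*(4305 + L) = ((138 + 4² - 49*4) + (-920 - 2302))*(4305 + 9) = ((138 + 16 - 196) - 3222)*4314 = (-42 - 3222)*4314 = -3264*4314 = -14080896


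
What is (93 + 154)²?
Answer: 61009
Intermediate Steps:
(93 + 154)² = 247² = 61009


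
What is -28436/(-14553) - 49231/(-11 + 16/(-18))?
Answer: 6451171339/1557171 ≈ 4142.9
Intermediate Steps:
-28436/(-14553) - 49231/(-11 + 16/(-18)) = -28436*(-1/14553) - 49231/(-11 + 16*(-1/18)) = 28436/14553 - 49231/(-11 - 8/9) = 28436/14553 - 49231/(-107/9) = 28436/14553 - 49231*(-9/107) = 28436/14553 + 443079/107 = 6451171339/1557171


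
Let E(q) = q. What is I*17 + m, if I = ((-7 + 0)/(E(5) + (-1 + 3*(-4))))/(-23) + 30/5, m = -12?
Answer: 16441/184 ≈ 89.353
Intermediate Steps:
I = 1097/184 (I = ((-7 + 0)/(5 + (-1 + 3*(-4))))/(-23) + 30/5 = -7/(5 + (-1 - 12))*(-1/23) + 30*(⅕) = -7/(5 - 13)*(-1/23) + 6 = -7/(-8)*(-1/23) + 6 = -7*(-⅛)*(-1/23) + 6 = (7/8)*(-1/23) + 6 = -7/184 + 6 = 1097/184 ≈ 5.9620)
I*17 + m = (1097/184)*17 - 12 = 18649/184 - 12 = 16441/184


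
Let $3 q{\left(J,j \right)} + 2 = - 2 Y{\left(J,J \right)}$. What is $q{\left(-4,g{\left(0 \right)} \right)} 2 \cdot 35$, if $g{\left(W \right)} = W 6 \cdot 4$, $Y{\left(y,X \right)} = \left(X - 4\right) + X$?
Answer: $\frac{1540}{3} \approx 513.33$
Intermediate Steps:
$Y{\left(y,X \right)} = -4 + 2 X$ ($Y{\left(y,X \right)} = \left(-4 + X\right) + X = -4 + 2 X$)
$g{\left(W \right)} = 24 W$ ($g{\left(W \right)} = 6 W 4 = 24 W$)
$q{\left(J,j \right)} = 2 - \frac{4 J}{3}$ ($q{\left(J,j \right)} = - \frac{2}{3} + \frac{\left(-2\right) \left(-4 + 2 J\right)}{3} = - \frac{2}{3} + \frac{8 - 4 J}{3} = - \frac{2}{3} - \left(- \frac{8}{3} + \frac{4 J}{3}\right) = 2 - \frac{4 J}{3}$)
$q{\left(-4,g{\left(0 \right)} \right)} 2 \cdot 35 = \left(2 - - \frac{16}{3}\right) 2 \cdot 35 = \left(2 + \frac{16}{3}\right) 2 \cdot 35 = \frac{22}{3} \cdot 2 \cdot 35 = \frac{44}{3} \cdot 35 = \frac{1540}{3}$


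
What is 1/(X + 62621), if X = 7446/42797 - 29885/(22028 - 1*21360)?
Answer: 28588396/1788959931499 ≈ 1.5980e-5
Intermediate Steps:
X = -1274014417/28588396 (X = 7446*(1/42797) - 29885/(22028 - 21360) = 7446/42797 - 29885/668 = -1274014417/28588396 ≈ -44.564)
1/(X + 62621) = 1/(-1274014417/28588396 + 62621) = 1/(1788959931499/28588396) = 28588396/1788959931499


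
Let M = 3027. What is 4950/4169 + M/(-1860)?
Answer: -103411/234980 ≈ -0.44008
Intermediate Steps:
4950/4169 + M/(-1860) = 4950/4169 + 3027/(-1860) = 4950*(1/4169) + 3027*(-1/1860) = 450/379 - 1009/620 = -103411/234980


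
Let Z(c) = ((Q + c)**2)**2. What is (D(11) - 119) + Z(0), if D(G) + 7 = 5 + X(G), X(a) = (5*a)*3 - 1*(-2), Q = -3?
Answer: 127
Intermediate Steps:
X(a) = 2 + 15*a (X(a) = 15*a + 2 = 2 + 15*a)
D(G) = 15*G (D(G) = -7 + (5 + (2 + 15*G)) = -7 + (7 + 15*G) = 15*G)
Z(c) = (-3 + c)**4 (Z(c) = ((-3 + c)**2)**2 = (-3 + c)**4)
(D(11) - 119) + Z(0) = (15*11 - 119) + (-3 + 0)**4 = (165 - 119) + (-3)**4 = 46 + 81 = 127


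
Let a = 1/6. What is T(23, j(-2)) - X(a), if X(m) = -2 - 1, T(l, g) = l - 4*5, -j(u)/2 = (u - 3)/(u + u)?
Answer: 6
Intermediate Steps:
j(u) = -(-3 + u)/u (j(u) = -2*(u - 3)/(u + u) = -2*(-3 + u)/(2*u) = -2*(-3 + u)*1/(2*u) = -(-3 + u)/u)
a = ⅙ ≈ 0.16667
T(l, g) = -20 + l (T(l, g) = l - 20 = -20 + l)
X(m) = -3
T(23, j(-2)) - X(a) = (-20 + 23) - 1*(-3) = 3 + 3 = 6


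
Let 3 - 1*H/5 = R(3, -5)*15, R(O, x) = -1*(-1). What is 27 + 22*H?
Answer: -1293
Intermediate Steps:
R(O, x) = 1
H = -60 (H = 15 - 5*15 = 15 - 75 = -60)
27 + 22*H = 27 + 22*(-60) = 27 - 1320 = -1293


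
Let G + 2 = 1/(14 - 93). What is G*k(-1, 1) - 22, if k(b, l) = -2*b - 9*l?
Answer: -625/79 ≈ -7.9114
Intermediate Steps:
k(b, l) = -9*l - 2*b
G = -159/79 (G = -2 + 1/(14 - 93) = -2 + 1/(-79) = -2 - 1/79 = -159/79 ≈ -2.0127)
G*k(-1, 1) - 22 = -159*(-9*1 - 2*(-1))/79 - 22 = -159*(-9 + 2)/79 - 22 = -159/79*(-7) - 22 = 1113/79 - 22 = -625/79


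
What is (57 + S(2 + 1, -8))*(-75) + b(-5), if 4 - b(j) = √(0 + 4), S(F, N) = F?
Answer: -4498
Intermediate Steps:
b(j) = 2 (b(j) = 4 - √(0 + 4) = 4 - √4 = 4 - 1*2 = 4 - 2 = 2)
(57 + S(2 + 1, -8))*(-75) + b(-5) = (57 + (2 + 1))*(-75) + 2 = (57 + 3)*(-75) + 2 = 60*(-75) + 2 = -4500 + 2 = -4498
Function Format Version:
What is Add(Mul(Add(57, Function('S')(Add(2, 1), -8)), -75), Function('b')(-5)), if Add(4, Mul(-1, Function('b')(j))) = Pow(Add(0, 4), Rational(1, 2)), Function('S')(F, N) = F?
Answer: -4498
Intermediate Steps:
Function('b')(j) = 2 (Function('b')(j) = Add(4, Mul(-1, Pow(Add(0, 4), Rational(1, 2)))) = Add(4, Mul(-1, Pow(4, Rational(1, 2)))) = Add(4, Mul(-1, 2)) = Add(4, -2) = 2)
Add(Mul(Add(57, Function('S')(Add(2, 1), -8)), -75), Function('b')(-5)) = Add(Mul(Add(57, Add(2, 1)), -75), 2) = Add(Mul(Add(57, 3), -75), 2) = Add(Mul(60, -75), 2) = Add(-4500, 2) = -4498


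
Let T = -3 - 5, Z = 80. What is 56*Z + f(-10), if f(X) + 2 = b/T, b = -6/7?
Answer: 125387/28 ≈ 4478.1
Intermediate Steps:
b = -6/7 (b = -6*⅐ = -6/7 ≈ -0.85714)
T = -8
f(X) = -53/28 (f(X) = -2 - 6/7/(-8) = -2 - 6/7*(-⅛) = -2 + 3/28 = -53/28)
56*Z + f(-10) = 56*80 - 53/28 = 4480 - 53/28 = 125387/28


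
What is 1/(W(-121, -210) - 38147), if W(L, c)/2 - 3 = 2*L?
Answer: -1/38625 ≈ -2.5890e-5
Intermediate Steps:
W(L, c) = 6 + 4*L (W(L, c) = 6 + 2*(2*L) = 6 + 4*L)
1/(W(-121, -210) - 38147) = 1/((6 + 4*(-121)) - 38147) = 1/((6 - 484) - 38147) = 1/(-478 - 38147) = 1/(-38625) = -1/38625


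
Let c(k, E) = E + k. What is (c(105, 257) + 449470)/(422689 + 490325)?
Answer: 74972/152169 ≈ 0.49269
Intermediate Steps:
(c(105, 257) + 449470)/(422689 + 490325) = ((257 + 105) + 449470)/(422689 + 490325) = (362 + 449470)/913014 = 449832*(1/913014) = 74972/152169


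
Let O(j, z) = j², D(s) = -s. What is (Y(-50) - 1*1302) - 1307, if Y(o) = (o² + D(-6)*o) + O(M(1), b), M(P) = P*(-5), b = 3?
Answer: -384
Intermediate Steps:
M(P) = -5*P
Y(o) = 25 + o² + 6*o (Y(o) = (o² + (-1*(-6))*o) + (-5*1)² = (o² + 6*o) + (-5)² = (o² + 6*o) + 25 = 25 + o² + 6*o)
(Y(-50) - 1*1302) - 1307 = ((25 + (-50)² + 6*(-50)) - 1*1302) - 1307 = ((25 + 2500 - 300) - 1302) - 1307 = (2225 - 1302) - 1307 = 923 - 1307 = -384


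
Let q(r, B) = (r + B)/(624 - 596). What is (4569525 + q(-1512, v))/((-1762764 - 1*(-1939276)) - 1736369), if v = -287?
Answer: -18277843/6239428 ≈ -2.9294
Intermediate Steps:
q(r, B) = B/28 + r/28 (q(r, B) = (B + r)/28 = (B + r)*(1/28) = B/28 + r/28)
(4569525 + q(-1512, v))/((-1762764 - 1*(-1939276)) - 1736369) = (4569525 + ((1/28)*(-287) + (1/28)*(-1512)))/((-1762764 - 1*(-1939276)) - 1736369) = (4569525 + (-41/4 - 54))/((-1762764 + 1939276) - 1736369) = (4569525 - 257/4)/(176512 - 1736369) = (18277843/4)/(-1559857) = (18277843/4)*(-1/1559857) = -18277843/6239428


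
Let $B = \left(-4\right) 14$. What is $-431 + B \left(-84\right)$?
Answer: $4273$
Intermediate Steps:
$B = -56$
$-431 + B \left(-84\right) = -431 - -4704 = -431 + 4704 = 4273$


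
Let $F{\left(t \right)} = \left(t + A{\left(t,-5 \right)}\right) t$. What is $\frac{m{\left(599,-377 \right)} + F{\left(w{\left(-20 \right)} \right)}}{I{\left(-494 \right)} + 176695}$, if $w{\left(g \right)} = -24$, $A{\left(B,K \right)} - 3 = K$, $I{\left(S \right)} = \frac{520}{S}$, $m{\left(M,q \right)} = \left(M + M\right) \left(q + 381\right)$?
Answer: $\frac{102904}{3357185} \approx 0.030652$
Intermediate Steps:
$m{\left(M,q \right)} = 2 M \left(381 + q\right)$
$A{\left(B,K \right)} = 3 + K$
$F{\left(t \right)} = t \left(-2 + t\right)$ ($F{\left(t \right)} = \left(t + \left(3 - 5\right)\right) t = \left(t - 2\right) t = \left(-2 + t\right) t = t \left(-2 + t\right)$)
$\frac{m{\left(599,-377 \right)} + F{\left(w{\left(-20 \right)} \right)}}{I{\left(-494 \right)} + 176695} = \frac{2 \cdot 599 \left(381 - 377\right) - 24 \left(-2 - 24\right)}{\frac{520}{-494} + 176695} = \frac{2 \cdot 599 \cdot 4 - -624}{520 \left(- \frac{1}{494}\right) + 176695} = \frac{4792 + 624}{- \frac{20}{19} + 176695} = \frac{5416}{\frac{3357185}{19}} = 5416 \cdot \frac{19}{3357185} = \frac{102904}{3357185}$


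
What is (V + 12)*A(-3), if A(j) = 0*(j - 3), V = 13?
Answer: 0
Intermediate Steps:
A(j) = 0 (A(j) = 0*(-3 + j) = 0)
(V + 12)*A(-3) = (13 + 12)*0 = 25*0 = 0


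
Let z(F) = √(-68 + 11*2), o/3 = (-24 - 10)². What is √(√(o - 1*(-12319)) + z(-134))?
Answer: √(√15787 + I*√46) ≈ 11.213 + 0.30242*I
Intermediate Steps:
o = 3468 (o = 3*(-24 - 10)² = 3*(-34)² = 3*1156 = 3468)
z(F) = I*√46 (z(F) = √(-68 + 22) = √(-46) = I*√46)
√(√(o - 1*(-12319)) + z(-134)) = √(√(3468 - 1*(-12319)) + I*√46) = √(√(3468 + 12319) + I*√46) = √(√15787 + I*√46)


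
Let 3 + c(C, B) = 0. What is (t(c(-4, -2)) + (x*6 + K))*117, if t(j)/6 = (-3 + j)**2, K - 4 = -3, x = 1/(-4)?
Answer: 50427/2 ≈ 25214.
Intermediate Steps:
x = -1/4 ≈ -0.25000
K = 1 (K = 4 - 3 = 1)
c(C, B) = -3 (c(C, B) = -3 + 0 = -3)
t(j) = 6*(-3 + j)**2
(t(c(-4, -2)) + (x*6 + K))*117 = (6*(-3 - 3)**2 + (-1/4*6 + 1))*117 = (6*(-6)**2 + (-3/2 + 1))*117 = (6*36 - 1/2)*117 = (216 - 1/2)*117 = (431/2)*117 = 50427/2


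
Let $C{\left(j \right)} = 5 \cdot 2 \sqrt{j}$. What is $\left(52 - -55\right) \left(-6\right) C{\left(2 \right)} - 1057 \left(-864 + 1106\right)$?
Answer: $-255794 - 6420 \sqrt{2} \approx -2.6487 \cdot 10^{5}$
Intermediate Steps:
$C{\left(j \right)} = 10 \sqrt{j}$
$\left(52 - -55\right) \left(-6\right) C{\left(2 \right)} - 1057 \left(-864 + 1106\right) = \left(52 - -55\right) \left(-6\right) 10 \sqrt{2} - 1057 \left(-864 + 1106\right) = \left(52 + 55\right) \left(-6\right) 10 \sqrt{2} - 1057 \cdot 242 = 107 \left(-6\right) 10 \sqrt{2} - 255794 = - 642 \cdot 10 \sqrt{2} - 255794 = - 6420 \sqrt{2} - 255794 = -255794 - 6420 \sqrt{2}$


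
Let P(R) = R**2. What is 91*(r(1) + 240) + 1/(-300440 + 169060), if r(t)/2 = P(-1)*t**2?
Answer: 2893250359/131380 ≈ 22022.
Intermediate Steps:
r(t) = 2*t**2 (r(t) = 2*((-1)**2*t**2) = 2*(1*t**2) = 2*t**2)
91*(r(1) + 240) + 1/(-300440 + 169060) = 91*(2*1**2 + 240) + 1/(-300440 + 169060) = 91*(2*1 + 240) + 1/(-131380) = 91*(2 + 240) - 1/131380 = 91*242 - 1/131380 = 22022 - 1/131380 = 2893250359/131380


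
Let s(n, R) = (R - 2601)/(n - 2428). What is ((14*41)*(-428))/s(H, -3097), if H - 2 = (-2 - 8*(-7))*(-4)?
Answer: -46361816/407 ≈ -1.1391e+5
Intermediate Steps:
H = -214 (H = 2 + (-2 - 8*(-7))*(-4) = 2 + (-2 + 56)*(-4) = 2 + 54*(-4) = 2 - 216 = -214)
s(n, R) = (-2601 + R)/(-2428 + n)
((14*41)*(-428))/s(H, -3097) = ((14*41)*(-428))/(((-2601 - 3097)/(-2428 - 214))) = (574*(-428))/((-5698/(-2642))) = -245672/((-1/2642*(-5698))) = -245672/2849/1321 = -245672*1321/2849 = -46361816/407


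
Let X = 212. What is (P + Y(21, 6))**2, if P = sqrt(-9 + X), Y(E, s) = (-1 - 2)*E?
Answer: (63 - sqrt(203))**2 ≈ 2376.8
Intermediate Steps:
Y(E, s) = -3*E
P = sqrt(203) (P = sqrt(-9 + 212) = sqrt(203) ≈ 14.248)
(P + Y(21, 6))**2 = (sqrt(203) - 3*21)**2 = (sqrt(203) - 63)**2 = (-63 + sqrt(203))**2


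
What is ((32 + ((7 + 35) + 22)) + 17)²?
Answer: 12769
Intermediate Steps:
((32 + ((7 + 35) + 22)) + 17)² = ((32 + (42 + 22)) + 17)² = ((32 + 64) + 17)² = (96 + 17)² = 113² = 12769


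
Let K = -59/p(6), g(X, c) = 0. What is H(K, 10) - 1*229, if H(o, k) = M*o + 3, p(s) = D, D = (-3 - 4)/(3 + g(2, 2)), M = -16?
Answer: -4414/7 ≈ -630.57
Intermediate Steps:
D = -7/3 (D = (-3 - 4)/(3 + 0) = -7/3 ≈ -2.3333)
p(s) = -7/3
K = 177/7 (K = -59/(-7/3) = -59*(-3/7) = 177/7 ≈ 25.286)
H(o, k) = 3 - 16*o (H(o, k) = -16*o + 3 = 3 - 16*o)
H(K, 10) - 1*229 = (3 - 16*177/7) - 1*229 = (3 - 2832/7) - 229 = -2811/7 - 229 = -4414/7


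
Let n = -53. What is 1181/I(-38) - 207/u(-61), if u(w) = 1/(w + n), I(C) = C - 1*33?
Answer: 1674277/71 ≈ 23581.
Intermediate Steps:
I(C) = -33 + C (I(C) = C - 33 = -33 + C)
u(w) = 1/(-53 + w) (u(w) = 1/(w - 53) = 1/(-53 + w))
1181/I(-38) - 207/u(-61) = 1181/(-33 - 38) - 207/(1/(-53 - 61)) = 1181/(-71) - 207/(1/(-114)) = 1181*(-1/71) - 207/(-1/114) = -1181/71 - 207*(-114) = -1181/71 + 23598 = 1674277/71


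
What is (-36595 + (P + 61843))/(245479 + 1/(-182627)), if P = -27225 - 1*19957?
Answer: -2002870309/22415546666 ≈ -0.089352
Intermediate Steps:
P = -47182 (P = -27225 - 19957 = -47182)
(-36595 + (P + 61843))/(245479 + 1/(-182627)) = (-36595 + (-47182 + 61843))/(245479 + 1/(-182627)) = (-36595 + 14661)/(245479 - 1/182627) = -21934/44831093332/182627 = -21934*182627/44831093332 = -2002870309/22415546666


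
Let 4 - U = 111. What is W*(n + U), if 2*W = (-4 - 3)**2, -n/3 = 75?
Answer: -8134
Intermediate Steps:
U = -107 (U = 4 - 1*111 = 4 - 111 = -107)
n = -225 (n = -3*75 = -225)
W = 49/2 (W = (-4 - 3)**2/2 = (1/2)*(-7)**2 = (1/2)*49 = 49/2 ≈ 24.500)
W*(n + U) = 49*(-225 - 107)/2 = (49/2)*(-332) = -8134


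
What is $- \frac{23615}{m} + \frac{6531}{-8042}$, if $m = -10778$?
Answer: $\frac{29880178}{21669169} \approx 1.3789$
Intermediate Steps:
$- \frac{23615}{m} + \frac{6531}{-8042} = - \frac{23615}{-10778} + \frac{6531}{-8042} = \left(-23615\right) \left(- \frac{1}{10778}\right) + 6531 \left(- \frac{1}{8042}\right) = \frac{23615}{10778} - \frac{6531}{8042} = \frac{29880178}{21669169}$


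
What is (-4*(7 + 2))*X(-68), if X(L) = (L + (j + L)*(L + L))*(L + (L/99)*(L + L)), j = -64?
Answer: -179984576/11 ≈ -1.6362e+7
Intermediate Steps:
X(L) = (L + 2*L²/99)*(L + 2*L*(-64 + L)) (X(L) = (L + (-64 + L)*(L + L))*(L + (L/99)*(L + L)) = (L + (-64 + L)*(2*L))*(L + (L*(1/99))*(2*L)) = (L + 2*L*(-64 + L))*(L + (L/99)*(2*L)) = (L + 2*L*(-64 + L))*(L + 2*L²/99) = (L + 2*L²/99)*(L + 2*L*(-64 + L)))
(-4*(7 + 2))*X(-68) = (-4*(7 + 2))*((1/99)*(-68)²*(-12573 - 56*(-68) + 4*(-68)²)) = (-4*9)*((1/99)*4624*(-12573 + 3808 + 4*4624)) = -4*4624*(-12573 + 3808 + 18496)/11 = -4*4624*9731/11 = -36*44996144/99 = -179984576/11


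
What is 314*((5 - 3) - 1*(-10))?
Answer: 3768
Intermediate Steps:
314*((5 - 3) - 1*(-10)) = 314*(2 + 10) = 314*12 = 3768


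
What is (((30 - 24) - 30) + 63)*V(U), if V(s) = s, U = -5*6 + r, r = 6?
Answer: -936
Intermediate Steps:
U = -24 (U = -5*6 + 6 = -30 + 6 = -24)
(((30 - 24) - 30) + 63)*V(U) = (((30 - 24) - 30) + 63)*(-24) = ((6 - 30) + 63)*(-24) = (-24 + 63)*(-24) = 39*(-24) = -936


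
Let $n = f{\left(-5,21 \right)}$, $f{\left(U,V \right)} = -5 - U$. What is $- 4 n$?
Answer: $0$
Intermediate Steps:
$n = 0$ ($n = -5 - -5 = -5 + 5 = 0$)
$- 4 n = \left(-4\right) 0 = 0$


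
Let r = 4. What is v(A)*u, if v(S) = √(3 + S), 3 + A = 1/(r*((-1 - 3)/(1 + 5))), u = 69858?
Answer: 34929*I*√6/2 ≈ 42779.0*I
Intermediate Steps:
A = -27/8 (A = -3 + 1/(4*((-1 - 3)/(1 + 5))) = -3 + 1/(4*(-4/6)) = -3 + 1/(4*(-4*⅙)) = -3 + 1/(4*(-⅔)) = -3 + 1/(-8/3) = -3 - 3/8 = -27/8 ≈ -3.3750)
v(A)*u = √(3 - 27/8)*69858 = √(-3/8)*69858 = (I*√6/4)*69858 = 34929*I*√6/2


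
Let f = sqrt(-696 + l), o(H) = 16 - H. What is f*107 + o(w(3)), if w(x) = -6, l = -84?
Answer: 22 + 214*I*sqrt(195) ≈ 22.0 + 2988.3*I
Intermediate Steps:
f = 2*I*sqrt(195) (f = sqrt(-696 - 84) = sqrt(-780) = 2*I*sqrt(195) ≈ 27.928*I)
f*107 + o(w(3)) = (2*I*sqrt(195))*107 + (16 - 1*(-6)) = 214*I*sqrt(195) + (16 + 6) = 214*I*sqrt(195) + 22 = 22 + 214*I*sqrt(195)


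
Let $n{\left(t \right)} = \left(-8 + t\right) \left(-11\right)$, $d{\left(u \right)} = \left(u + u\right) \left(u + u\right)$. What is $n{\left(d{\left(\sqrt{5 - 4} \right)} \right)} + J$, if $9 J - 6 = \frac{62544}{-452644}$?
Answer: $\frac{15158362}{339483} \approx 44.651$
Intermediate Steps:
$J = \frac{221110}{339483}$ ($J = \frac{2}{3} + \frac{62544 \frac{1}{-452644}}{9} = \frac{2}{3} + \frac{62544 \left(- \frac{1}{452644}\right)}{9} = \frac{2}{3} + \frac{1}{9} \left(- \frac{15636}{113161}\right) = \frac{2}{3} - \frac{5212}{339483} = \frac{221110}{339483} \approx 0.65131$)
$d{\left(u \right)} = 4 u^{2}$ ($d{\left(u \right)} = 2 u 2 u = 4 u^{2}$)
$n{\left(t \right)} = 88 - 11 t$
$n{\left(d{\left(\sqrt{5 - 4} \right)} \right)} + J = \left(88 - 11 \cdot 4 \left(\sqrt{5 - 4}\right)^{2}\right) + \frac{221110}{339483} = \left(88 - 11 \cdot 4 \left(\sqrt{1}\right)^{2}\right) + \frac{221110}{339483} = \left(88 - 11 \cdot 4 \cdot 1^{2}\right) + \frac{221110}{339483} = \left(88 - 11 \cdot 4 \cdot 1\right) + \frac{221110}{339483} = \left(88 - 44\right) + \frac{221110}{339483} = 44 + \frac{221110}{339483} = \frac{15158362}{339483}$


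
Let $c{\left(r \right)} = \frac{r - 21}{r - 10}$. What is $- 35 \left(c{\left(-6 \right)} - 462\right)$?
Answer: $\frac{257775}{16} \approx 16111.0$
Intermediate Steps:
$c{\left(r \right)} = \frac{-21 + r}{-10 + r}$
$- 35 \left(c{\left(-6 \right)} - 462\right) = - 35 \left(\frac{-21 - 6}{-10 - 6} - 462\right) = - 35 \left(\frac{1}{-16} \left(-27\right) - 462\right) = - 35 \left(\left(- \frac{1}{16}\right) \left(-27\right) - 462\right) = - 35 \left(\frac{27}{16} - 462\right) = \left(-35\right) \left(- \frac{7365}{16}\right) = \frac{257775}{16}$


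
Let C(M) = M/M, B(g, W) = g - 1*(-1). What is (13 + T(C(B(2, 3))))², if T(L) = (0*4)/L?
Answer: 169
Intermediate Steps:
B(g, W) = 1 + g (B(g, W) = g + 1 = 1 + g)
C(M) = 1
T(L) = 0 (T(L) = 0/L = 0)
(13 + T(C(B(2, 3))))² = (13 + 0)² = 13² = 169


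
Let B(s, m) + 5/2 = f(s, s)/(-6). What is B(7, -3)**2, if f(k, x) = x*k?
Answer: 1024/9 ≈ 113.78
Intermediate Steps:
f(k, x) = k*x
B(s, m) = -5/2 - s**2/6 (B(s, m) = -5/2 + (s*s)/(-6) = -5/2 + s**2*(-1/6) = -5/2 - s**2/6)
B(7, -3)**2 = (-5/2 - 1/6*7**2)**2 = (-5/2 - 1/6*49)**2 = (-5/2 - 49/6)**2 = (-32/3)**2 = 1024/9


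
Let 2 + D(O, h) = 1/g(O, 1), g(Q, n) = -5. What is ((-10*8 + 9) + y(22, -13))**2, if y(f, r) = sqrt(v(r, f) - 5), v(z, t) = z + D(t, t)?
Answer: (355 - I*sqrt(505))**2/25 ≈ 5020.8 - 638.21*I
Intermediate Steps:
D(O, h) = -11/5 (D(O, h) = -2 + 1/(-5) = -2 - 1/5 = -11/5)
v(z, t) = -11/5 + z (v(z, t) = z - 11/5 = -11/5 + z)
y(f, r) = sqrt(-36/5 + r) (y(f, r) = sqrt((-11/5 + r) - 5) = sqrt(-36/5 + r))
((-10*8 + 9) + y(22, -13))**2 = ((-10*8 + 9) + sqrt(-180 + 25*(-13))/5)**2 = ((-80 + 9) + sqrt(-180 - 325)/5)**2 = (-71 + sqrt(-505)/5)**2 = (-71 + (I*sqrt(505))/5)**2 = (-71 + I*sqrt(505)/5)**2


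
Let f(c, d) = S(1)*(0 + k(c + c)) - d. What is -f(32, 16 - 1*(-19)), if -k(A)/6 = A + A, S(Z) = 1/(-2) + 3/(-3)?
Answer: -1117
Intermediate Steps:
S(Z) = -3/2 (S(Z) = 1*(-1/2) + 3*(-1/3) = -1/2 - 1 = -3/2)
k(A) = -12*A (k(A) = -6*(A + A) = -12*A)
f(c, d) = -d + 36*c (f(c, d) = -3*(0 - 12*(c + c))/2 - d = -3*(0 - 24*c)/2 - d = -(-36)*c - d = 36*c - d = -d + 36*c)
-f(32, 16 - 1*(-19)) = -(-(16 - 1*(-19)) + 36*32) = -(-(16 + 19) + 1152) = -(-1*35 + 1152) = -(-35 + 1152) = -1*1117 = -1117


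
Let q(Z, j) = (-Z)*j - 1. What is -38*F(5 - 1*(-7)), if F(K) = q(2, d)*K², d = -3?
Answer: -27360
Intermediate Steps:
q(Z, j) = -1 - Z*j (q(Z, j) = -Z*j - 1 = -1 - Z*j)
F(K) = 5*K² (F(K) = (-1 - 1*2*(-3))*K² = (-1 + 6)*K² = 5*K²)
-38*F(5 - 1*(-7)) = -190*(5 - 1*(-7))² = -190*(5 + 7)² = -190*12² = -190*144 = -38*720 = -27360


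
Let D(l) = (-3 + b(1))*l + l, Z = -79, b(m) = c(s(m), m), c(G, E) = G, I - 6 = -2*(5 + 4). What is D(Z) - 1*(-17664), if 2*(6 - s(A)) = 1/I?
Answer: 416273/24 ≈ 17345.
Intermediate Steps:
I = -12 (I = 6 - 2*(5 + 4) = 6 - 2*9 = 6 - 18 = -12)
s(A) = 145/24 (s(A) = 6 - ½/(-12) = 6 - ½*(-1/12) = 6 + 1/24 = 145/24)
b(m) = 145/24
D(l) = 97*l/24 (D(l) = (-3 + 145/24)*l + l = 73*l/24 + l = 97*l/24)
D(Z) - 1*(-17664) = (97/24)*(-79) - 1*(-17664) = -7663/24 + 17664 = 416273/24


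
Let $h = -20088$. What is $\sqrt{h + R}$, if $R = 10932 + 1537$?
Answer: $i \sqrt{7619} \approx 87.287 i$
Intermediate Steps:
$R = 12469$
$\sqrt{h + R} = \sqrt{-20088 + 12469} = \sqrt{-7619} = i \sqrt{7619}$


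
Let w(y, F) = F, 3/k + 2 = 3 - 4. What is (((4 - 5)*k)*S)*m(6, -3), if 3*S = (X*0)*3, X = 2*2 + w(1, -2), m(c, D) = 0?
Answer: 0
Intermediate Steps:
k = -1 (k = 3/(-2 + (3 - 4)) = 3/(-2 - 1) = 3/(-3) = 3*(-⅓) = -1)
X = 2 (X = 2*2 - 2 = 4 - 2 = 2)
S = 0 (S = ((2*0)*3)/3 = (0*3)/3 = (⅓)*0 = 0)
(((4 - 5)*k)*S)*m(6, -3) = (((4 - 5)*(-1))*0)*0 = (-1*(-1)*0)*0 = (1*0)*0 = 0*0 = 0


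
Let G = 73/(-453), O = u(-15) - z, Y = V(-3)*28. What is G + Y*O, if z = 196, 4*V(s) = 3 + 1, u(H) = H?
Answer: -2676397/453 ≈ -5908.2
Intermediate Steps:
V(s) = 1 (V(s) = (3 + 1)/4 = (¼)*4 = 1)
Y = 28 (Y = 1*28 = 28)
O = -211 (O = -15 - 1*196 = -15 - 196 = -211)
G = -73/453 (G = 73*(-1/453) = -73/453 ≈ -0.16115)
G + Y*O = -73/453 + 28*(-211) = -73/453 - 5908 = -2676397/453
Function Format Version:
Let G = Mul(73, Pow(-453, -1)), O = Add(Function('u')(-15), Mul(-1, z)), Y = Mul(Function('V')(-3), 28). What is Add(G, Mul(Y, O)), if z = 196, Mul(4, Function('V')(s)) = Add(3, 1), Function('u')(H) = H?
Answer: Rational(-2676397, 453) ≈ -5908.2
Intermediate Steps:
Function('V')(s) = 1 (Function('V')(s) = Mul(Rational(1, 4), Add(3, 1)) = Mul(Rational(1, 4), 4) = 1)
Y = 28 (Y = Mul(1, 28) = 28)
O = -211 (O = Add(-15, Mul(-1, 196)) = Add(-15, -196) = -211)
G = Rational(-73, 453) (G = Mul(73, Rational(-1, 453)) = Rational(-73, 453) ≈ -0.16115)
Add(G, Mul(Y, O)) = Add(Rational(-73, 453), Mul(28, -211)) = Add(Rational(-73, 453), -5908) = Rational(-2676397, 453)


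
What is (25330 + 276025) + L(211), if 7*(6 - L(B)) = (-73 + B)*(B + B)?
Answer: 2051291/7 ≈ 2.9304e+5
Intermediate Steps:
L(B) = 6 - 2*B*(-73 + B)/7 (L(B) = 6 - (-73 + B)*(B + B)/7 = 6 - (-73 + B)*2*B/7 = 6 - 2*B*(-73 + B)/7)
(25330 + 276025) + L(211) = (25330 + 276025) + (6 - 2/7*211² + (146/7)*211) = 301355 + (6 - 2/7*44521 + 30806/7) = 301355 + (6 - 89042/7 + 30806/7) = 301355 - 58194/7 = 2051291/7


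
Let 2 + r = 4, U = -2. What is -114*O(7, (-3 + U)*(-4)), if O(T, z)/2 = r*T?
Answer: -3192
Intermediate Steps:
r = 2 (r = -2 + 4 = 2)
O(T, z) = 4*T (O(T, z) = 2*(2*T) = 4*T)
-114*O(7, (-3 + U)*(-4)) = -456*7 = -114*28 = -3192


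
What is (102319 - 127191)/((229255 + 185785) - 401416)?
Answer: -3109/1703 ≈ -1.8256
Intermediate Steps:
(102319 - 127191)/((229255 + 185785) - 401416) = -24872/(415040 - 401416) = -24872/13624 = -24872*1/13624 = -3109/1703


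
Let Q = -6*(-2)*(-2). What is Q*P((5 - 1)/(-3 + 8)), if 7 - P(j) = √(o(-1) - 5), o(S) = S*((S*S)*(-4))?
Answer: -168 + 24*I ≈ -168.0 + 24.0*I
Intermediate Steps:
o(S) = -4*S³ (o(S) = S*(S²*(-4)) = S*(-4*S²) = -4*S³)
P(j) = 7 - I (P(j) = 7 - √(-4*(-1)³ - 5) = 7 - √(-4*(-1) - 5) = 7 - √(4 - 5) = 7 - √(-1) = 7 - I)
Q = -24 (Q = 12*(-2) = -24)
Q*P((5 - 1)/(-3 + 8)) = -24*(7 - I) = -168 + 24*I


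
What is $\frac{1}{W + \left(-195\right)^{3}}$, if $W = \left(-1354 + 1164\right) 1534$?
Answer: $- \frac{1}{7706335} \approx -1.2976 \cdot 10^{-7}$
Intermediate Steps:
$W = -291460$ ($W = \left(-190\right) 1534 = -291460$)
$\frac{1}{W + \left(-195\right)^{3}} = \frac{1}{-291460 + \left(-195\right)^{3}} = \frac{1}{-291460 - 7414875} = \frac{1}{-7706335} = - \frac{1}{7706335}$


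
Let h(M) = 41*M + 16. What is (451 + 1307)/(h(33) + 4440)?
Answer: 1758/5809 ≈ 0.30263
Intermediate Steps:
h(M) = 16 + 41*M
(451 + 1307)/(h(33) + 4440) = (451 + 1307)/((16 + 41*33) + 4440) = 1758/((16 + 1353) + 4440) = 1758/(1369 + 4440) = 1758/5809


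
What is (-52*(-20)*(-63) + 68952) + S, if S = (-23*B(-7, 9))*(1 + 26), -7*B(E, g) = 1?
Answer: 24645/7 ≈ 3520.7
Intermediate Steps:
B(E, g) = -⅐ (B(E, g) = -⅐*1 = -⅐)
S = 621/7 (S = (-23*(-⅐))*(1 + 26) = (23/7)*27 = 621/7 ≈ 88.714)
(-52*(-20)*(-63) + 68952) + S = (-52*(-20)*(-63) + 68952) + 621/7 = (1040*(-63) + 68952) + 621/7 = (-65520 + 68952) + 621/7 = 3432 + 621/7 = 24645/7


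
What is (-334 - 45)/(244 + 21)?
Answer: -379/265 ≈ -1.4302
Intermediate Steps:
(-334 - 45)/(244 + 21) = -379/265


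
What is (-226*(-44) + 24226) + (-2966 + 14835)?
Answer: 46039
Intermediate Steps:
(-226*(-44) + 24226) + (-2966 + 14835) = (9944 + 24226) + 11869 = 34170 + 11869 = 46039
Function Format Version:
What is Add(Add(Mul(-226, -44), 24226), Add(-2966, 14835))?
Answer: 46039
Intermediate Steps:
Add(Add(Mul(-226, -44), 24226), Add(-2966, 14835)) = Add(Add(9944, 24226), 11869) = Add(34170, 11869) = 46039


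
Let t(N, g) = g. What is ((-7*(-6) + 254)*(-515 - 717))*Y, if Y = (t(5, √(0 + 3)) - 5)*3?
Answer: 5470080 - 1094016*√3 ≈ 3.5752e+6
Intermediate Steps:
Y = -15 + 3*√3 (Y = (√(0 + 3) - 5)*3 = (√3 - 5)*3 = (-5 + √3)*3 = -15 + 3*√3 ≈ -9.8038)
((-7*(-6) + 254)*(-515 - 717))*Y = ((-7*(-6) + 254)*(-515 - 717))*(-15 + 3*√3) = ((42 + 254)*(-1232))*(-15 + 3*√3) = (296*(-1232))*(-15 + 3*√3) = -364672*(-15 + 3*√3) = 5470080 - 1094016*√3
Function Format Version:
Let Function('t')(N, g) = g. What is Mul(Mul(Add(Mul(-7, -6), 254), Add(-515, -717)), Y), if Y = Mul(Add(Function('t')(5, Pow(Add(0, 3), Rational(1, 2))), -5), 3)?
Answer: Add(5470080, Mul(-1094016, Pow(3, Rational(1, 2)))) ≈ 3.5752e+6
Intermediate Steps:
Y = Add(-15, Mul(3, Pow(3, Rational(1, 2)))) (Y = Mul(Add(Pow(Add(0, 3), Rational(1, 2)), -5), 3) = Mul(Add(Pow(3, Rational(1, 2)), -5), 3) = Mul(Add(-5, Pow(3, Rational(1, 2))), 3) = Add(-15, Mul(3, Pow(3, Rational(1, 2)))) ≈ -9.8038)
Mul(Mul(Add(Mul(-7, -6), 254), Add(-515, -717)), Y) = Mul(Mul(Add(Mul(-7, -6), 254), Add(-515, -717)), Add(-15, Mul(3, Pow(3, Rational(1, 2))))) = Mul(Mul(Add(42, 254), -1232), Add(-15, Mul(3, Pow(3, Rational(1, 2))))) = Mul(Mul(296, -1232), Add(-15, Mul(3, Pow(3, Rational(1, 2))))) = Mul(-364672, Add(-15, Mul(3, Pow(3, Rational(1, 2))))) = Add(5470080, Mul(-1094016, Pow(3, Rational(1, 2))))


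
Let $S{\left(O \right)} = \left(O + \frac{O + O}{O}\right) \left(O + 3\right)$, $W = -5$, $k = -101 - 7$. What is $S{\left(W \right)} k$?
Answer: $-648$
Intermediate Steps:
$k = -108$
$S{\left(O \right)} = \left(2 + O\right) \left(3 + O\right)$ ($S{\left(O \right)} = \left(O + \frac{2 O}{O}\right) \left(3 + O\right) = \left(O + 2\right) \left(3 + O\right) = \left(2 + O\right) \left(3 + O\right)$)
$S{\left(W \right)} k = \left(6 + \left(-5\right)^{2} + 5 \left(-5\right)\right) \left(-108\right) = \left(6 + 25 - 25\right) \left(-108\right) = 6 \left(-108\right) = -648$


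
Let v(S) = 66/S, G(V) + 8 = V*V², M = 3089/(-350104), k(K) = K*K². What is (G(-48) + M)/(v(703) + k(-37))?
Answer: 27221218358767/12466850885272 ≈ 2.1835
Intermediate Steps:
k(K) = K³
M = -3089/350104 (M = 3089*(-1/350104) = -3089/350104 ≈ -0.0088231)
G(V) = -8 + V³ (G(V) = -8 + V*V² = -8 + V³)
(G(-48) + M)/(v(703) + k(-37)) = ((-8 + (-48)³) - 3089/350104)/(66/703 + (-37)³) = ((-8 - 110592) - 3089/350104)/(66*(1/703) - 50653) = (-110600 - 3089/350104)/(66/703 - 50653) = -38721505489/(350104*(-35608993/703)) = -38721505489/350104*(-703/35608993) = 27221218358767/12466850885272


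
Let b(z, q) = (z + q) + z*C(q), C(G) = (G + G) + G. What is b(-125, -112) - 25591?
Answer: 16172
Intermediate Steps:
C(G) = 3*G (C(G) = 2*G + G = 3*G)
b(z, q) = q + z + 3*q*z (b(z, q) = (z + q) + z*(3*q) = (q + z) + 3*q*z = q + z + 3*q*z)
b(-125, -112) - 25591 = (-112 - 125 + 3*(-112)*(-125)) - 25591 = (-112 - 125 + 42000) - 25591 = 41763 - 25591 = 16172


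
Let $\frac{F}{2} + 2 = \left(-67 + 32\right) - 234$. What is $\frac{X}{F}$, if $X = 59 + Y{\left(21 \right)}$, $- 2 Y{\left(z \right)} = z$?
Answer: $- \frac{97}{1084} \approx -0.089483$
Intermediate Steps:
$Y{\left(z \right)} = - \frac{z}{2}$
$F = -542$ ($F = -4 + 2 \left(\left(-67 + 32\right) - 234\right) = -4 + 2 \left(-35 - 234\right) = -4 + 2 \left(-269\right) = -4 - 538 = -542$)
$X = \frac{97}{2}$ ($X = 59 - \frac{21}{2} = \frac{97}{2} \approx 48.5$)
$\frac{X}{F} = \frac{97}{2 \left(-542\right)} = \frac{97}{2} \left(- \frac{1}{542}\right) = - \frac{97}{1084}$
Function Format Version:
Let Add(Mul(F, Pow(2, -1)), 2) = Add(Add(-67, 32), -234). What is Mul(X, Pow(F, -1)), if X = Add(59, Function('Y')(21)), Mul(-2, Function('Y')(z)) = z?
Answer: Rational(-97, 1084) ≈ -0.089483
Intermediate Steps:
Function('Y')(z) = Mul(Rational(-1, 2), z)
F = -542 (F = Add(-4, Mul(2, Add(Add(-67, 32), -234))) = Add(-4, Mul(2, Add(-35, -234))) = Add(-4, Mul(2, -269)) = Add(-4, -538) = -542)
X = Rational(97, 2) (X = Add(59, Mul(Rational(-1, 2), 21)) = Add(59, Rational(-21, 2)) = Rational(97, 2) ≈ 48.500)
Mul(X, Pow(F, -1)) = Mul(Rational(97, 2), Pow(-542, -1)) = Mul(Rational(97, 2), Rational(-1, 542)) = Rational(-97, 1084)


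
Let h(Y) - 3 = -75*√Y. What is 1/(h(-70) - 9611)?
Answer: I/(-9608*I + 75*√70) ≈ -0.00010364 + 6.7686e-6*I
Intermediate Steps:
h(Y) = 3 - 75*√Y
1/(h(-70) - 9611) = 1/((3 - 75*I*√70) - 9611) = 1/(-9608 - 75*I*√70)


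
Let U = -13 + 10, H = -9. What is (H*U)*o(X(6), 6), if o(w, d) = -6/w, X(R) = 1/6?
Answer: -972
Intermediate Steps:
X(R) = 1/6
U = -3
(H*U)*o(X(6), 6) = (-9*(-3))*(-6/1/6) = 27*(-6*6) = 27*(-36) = -972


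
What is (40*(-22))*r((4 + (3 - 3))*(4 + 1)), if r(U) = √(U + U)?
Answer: -1760*√10 ≈ -5565.6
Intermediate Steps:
r(U) = √2*√U (r(U) = √(2*U) = √2*√U)
(40*(-22))*r((4 + (3 - 3))*(4 + 1)) = (40*(-22))*(√2*√((4 + (3 - 3))*(4 + 1))) = -880*√2*√((4 + 0)*5) = -880*√2*√(4*5) = -880*√2*√20 = -880*√2*2*√5 = -1760*√10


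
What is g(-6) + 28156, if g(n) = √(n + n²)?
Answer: 28156 + √30 ≈ 28161.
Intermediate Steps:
g(-6) + 28156 = √(-6*(1 - 6)) + 28156 = √(-6*(-5)) + 28156 = √30 + 28156 = 28156 + √30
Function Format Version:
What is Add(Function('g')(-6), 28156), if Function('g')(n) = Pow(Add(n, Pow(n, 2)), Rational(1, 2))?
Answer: Add(28156, Pow(30, Rational(1, 2))) ≈ 28161.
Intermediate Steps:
Add(Function('g')(-6), 28156) = Add(Pow(Mul(-6, Add(1, -6)), Rational(1, 2)), 28156) = Add(Pow(Mul(-6, -5), Rational(1, 2)), 28156) = Add(Pow(30, Rational(1, 2)), 28156) = Add(28156, Pow(30, Rational(1, 2)))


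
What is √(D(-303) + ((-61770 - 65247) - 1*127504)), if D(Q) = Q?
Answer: 2*I*√63706 ≈ 504.8*I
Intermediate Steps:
√(D(-303) + ((-61770 - 65247) - 1*127504)) = √(-303 + ((-61770 - 65247) - 1*127504)) = √(-303 + (-127017 - 127504)) = √(-303 - 254521) = √(-254824) = 2*I*√63706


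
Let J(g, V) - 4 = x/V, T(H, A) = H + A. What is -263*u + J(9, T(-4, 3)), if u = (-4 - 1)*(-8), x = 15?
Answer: -10531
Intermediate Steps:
T(H, A) = A + H
u = 40 (u = -5*(-8) = 40)
J(g, V) = 4 + 15/V
-263*u + J(9, T(-4, 3)) = -263*40 + (4 + 15/(3 - 4)) = -10520 + (4 + 15/(-1)) = -10520 + (4 + 15*(-1)) = -10520 + (4 - 15) = -10520 - 11 = -10531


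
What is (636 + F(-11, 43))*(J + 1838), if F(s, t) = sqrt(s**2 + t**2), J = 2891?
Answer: 3007644 + 4729*sqrt(1970) ≈ 3.2175e+6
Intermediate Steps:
(636 + F(-11, 43))*(J + 1838) = (636 + sqrt((-11)**2 + 43**2))*(2891 + 1838) = (636 + sqrt(121 + 1849))*4729 = (636 + sqrt(1970))*4729 = 3007644 + 4729*sqrt(1970)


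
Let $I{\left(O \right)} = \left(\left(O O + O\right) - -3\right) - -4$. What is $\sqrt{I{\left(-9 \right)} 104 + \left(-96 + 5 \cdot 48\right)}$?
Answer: $2 \sqrt{2090} \approx 91.433$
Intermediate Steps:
$I{\left(O \right)} = 7 + O + O^{2}$ ($I{\left(O \right)} = \left(\left(O^{2} + O\right) + 3\right) + 4 = \left(\left(O + O^{2}\right) + 3\right) + 4 = \left(3 + O + O^{2}\right) + 4 = 7 + O + O^{2}$)
$\sqrt{I{\left(-9 \right)} 104 + \left(-96 + 5 \cdot 48\right)} = \sqrt{\left(7 - 9 + \left(-9\right)^{2}\right) 104 + \left(-96 + 5 \cdot 48\right)} = \sqrt{\left(7 - 9 + 81\right) 104 + \left(-96 + 240\right)} = \sqrt{79 \cdot 104 + 144} = \sqrt{8216 + 144} = \sqrt{8360} = 2 \sqrt{2090}$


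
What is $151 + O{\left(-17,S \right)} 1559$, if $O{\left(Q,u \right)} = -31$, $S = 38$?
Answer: $-48178$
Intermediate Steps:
$151 + O{\left(-17,S \right)} 1559 = 151 - 48329 = -48178$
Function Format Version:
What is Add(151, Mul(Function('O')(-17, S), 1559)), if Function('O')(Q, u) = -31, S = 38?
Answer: -48178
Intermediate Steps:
Add(151, Mul(Function('O')(-17, S), 1559)) = Add(151, Mul(-31, 1559)) = Add(151, -48329) = -48178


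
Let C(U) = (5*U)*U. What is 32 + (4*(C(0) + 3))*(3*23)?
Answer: 860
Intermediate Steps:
C(U) = 5*U²
32 + (4*(C(0) + 3))*(3*23) = 32 + (4*(5*0² + 3))*(3*23) = 32 + (4*(5*0 + 3))*69 = 32 + (4*(0 + 3))*69 = 32 + (4*3)*69 = 32 + 12*69 = 32 + 828 = 860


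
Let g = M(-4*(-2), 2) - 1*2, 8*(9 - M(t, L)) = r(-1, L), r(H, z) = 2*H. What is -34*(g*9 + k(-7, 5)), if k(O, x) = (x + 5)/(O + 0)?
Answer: -30379/14 ≈ -2169.9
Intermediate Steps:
M(t, L) = 37/4 (M(t, L) = 9 - (-1)/4 = 9 - ⅛*(-2) = 9 + ¼ = 37/4)
k(O, x) = (5 + x)/O
g = 29/4 (g = 37/4 - 1*2 = 37/4 - 2 = 29/4 ≈ 7.2500)
-34*(g*9 + k(-7, 5)) = -34*((29/4)*9 + (5 + 5)/(-7)) = -34*(261/4 - ⅐*10) = -34*(261/4 - 10/7) = -34*1787/28 = -30379/14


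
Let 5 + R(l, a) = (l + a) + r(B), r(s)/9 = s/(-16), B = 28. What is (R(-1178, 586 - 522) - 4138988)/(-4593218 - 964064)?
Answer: 16560491/22229128 ≈ 0.74499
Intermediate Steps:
r(s) = -9*s/16 (r(s) = 9*(s/(-16)) = 9*(s*(-1/16)) = 9*(-s/16) = -9*s/16)
R(l, a) = -83/4 + a + l (R(l, a) = -5 + ((l + a) - 9/16*28) = -5 + ((a + l) - 63/4) = -5 + (-63/4 + a + l) = -83/4 + a + l)
(R(-1178, 586 - 522) - 4138988)/(-4593218 - 964064) = ((-83/4 + (586 - 522) - 1178) - 4138988)/(-4593218 - 964064) = ((-83/4 + 64 - 1178) - 4138988)/(-5557282) = (-4539/4 - 4138988)*(-1/5557282) = -16560491/4*(-1/5557282) = 16560491/22229128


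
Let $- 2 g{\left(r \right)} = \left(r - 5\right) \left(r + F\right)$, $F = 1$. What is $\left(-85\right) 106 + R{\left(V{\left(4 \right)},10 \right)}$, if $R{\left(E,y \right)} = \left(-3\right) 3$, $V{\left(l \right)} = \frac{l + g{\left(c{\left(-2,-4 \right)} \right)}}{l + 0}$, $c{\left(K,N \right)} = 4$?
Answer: $-9019$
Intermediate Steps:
$g{\left(r \right)} = - \frac{\left(1 + r\right) \left(-5 + r\right)}{2}$ ($g{\left(r \right)} = - \frac{\left(r - 5\right) \left(r + 1\right)}{2} = - \frac{\left(-5 + r\right) \left(1 + r\right)}{2} = - \frac{\left(1 + r\right) \left(-5 + r\right)}{2}$)
$V{\left(l \right)} = \frac{\frac{5}{2} + l}{l}$ ($V{\left(l \right)} = \frac{l + \left(\frac{5}{2} + 2 \cdot 4 - \frac{4^{2}}{2}\right)}{l + 0} = \frac{l + \left(\frac{5}{2} + 8 - 8\right)}{l} = \frac{l + \frac{5}{2}}{l} = \frac{\frac{5}{2} + l}{l}$)
$R{\left(E,y \right)} = -9$
$\left(-85\right) 106 + R{\left(V{\left(4 \right)},10 \right)} = \left(-85\right) 106 - 9 = -9010 - 9 = -9019$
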